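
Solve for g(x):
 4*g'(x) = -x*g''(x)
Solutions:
 g(x) = C1 + C2/x^3


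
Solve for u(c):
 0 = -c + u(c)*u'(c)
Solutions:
 u(c) = -sqrt(C1 + c^2)
 u(c) = sqrt(C1 + c^2)


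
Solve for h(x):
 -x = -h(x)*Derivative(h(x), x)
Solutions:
 h(x) = -sqrt(C1 + x^2)
 h(x) = sqrt(C1 + x^2)


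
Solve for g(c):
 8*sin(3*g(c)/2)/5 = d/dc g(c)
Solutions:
 -8*c/5 + log(cos(3*g(c)/2) - 1)/3 - log(cos(3*g(c)/2) + 1)/3 = C1


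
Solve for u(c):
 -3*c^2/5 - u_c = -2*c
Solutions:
 u(c) = C1 - c^3/5 + c^2


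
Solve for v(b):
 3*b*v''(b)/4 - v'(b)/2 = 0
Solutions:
 v(b) = C1 + C2*b^(5/3)


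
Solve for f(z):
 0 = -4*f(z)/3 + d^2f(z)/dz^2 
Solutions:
 f(z) = C1*exp(-2*sqrt(3)*z/3) + C2*exp(2*sqrt(3)*z/3)


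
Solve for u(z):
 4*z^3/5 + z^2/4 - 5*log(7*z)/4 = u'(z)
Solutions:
 u(z) = C1 + z^4/5 + z^3/12 - 5*z*log(z)/4 - 5*z*log(7)/4 + 5*z/4


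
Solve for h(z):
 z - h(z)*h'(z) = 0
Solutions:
 h(z) = -sqrt(C1 + z^2)
 h(z) = sqrt(C1 + z^2)


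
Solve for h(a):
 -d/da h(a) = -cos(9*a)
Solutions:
 h(a) = C1 + sin(9*a)/9


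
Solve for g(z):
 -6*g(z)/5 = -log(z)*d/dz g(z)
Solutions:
 g(z) = C1*exp(6*li(z)/5)


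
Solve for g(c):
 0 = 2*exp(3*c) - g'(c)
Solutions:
 g(c) = C1 + 2*exp(3*c)/3


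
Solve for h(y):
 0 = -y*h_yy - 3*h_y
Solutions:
 h(y) = C1 + C2/y^2


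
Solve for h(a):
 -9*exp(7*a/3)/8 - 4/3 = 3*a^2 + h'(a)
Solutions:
 h(a) = C1 - a^3 - 4*a/3 - 27*exp(7*a/3)/56


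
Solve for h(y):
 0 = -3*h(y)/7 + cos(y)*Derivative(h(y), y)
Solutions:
 h(y) = C1*(sin(y) + 1)^(3/14)/(sin(y) - 1)^(3/14)


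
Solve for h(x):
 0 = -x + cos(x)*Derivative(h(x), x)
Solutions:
 h(x) = C1 + Integral(x/cos(x), x)


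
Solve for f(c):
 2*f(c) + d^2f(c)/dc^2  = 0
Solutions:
 f(c) = C1*sin(sqrt(2)*c) + C2*cos(sqrt(2)*c)


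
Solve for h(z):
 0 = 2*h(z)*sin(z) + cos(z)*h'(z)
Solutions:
 h(z) = C1*cos(z)^2


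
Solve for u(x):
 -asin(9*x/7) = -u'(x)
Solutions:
 u(x) = C1 + x*asin(9*x/7) + sqrt(49 - 81*x^2)/9


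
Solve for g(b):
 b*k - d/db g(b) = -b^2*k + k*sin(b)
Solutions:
 g(b) = C1 + b^3*k/3 + b^2*k/2 + k*cos(b)


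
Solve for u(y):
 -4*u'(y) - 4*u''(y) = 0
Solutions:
 u(y) = C1 + C2*exp(-y)


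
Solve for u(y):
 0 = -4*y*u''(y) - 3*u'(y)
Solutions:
 u(y) = C1 + C2*y^(1/4)


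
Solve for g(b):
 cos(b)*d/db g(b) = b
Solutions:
 g(b) = C1 + Integral(b/cos(b), b)


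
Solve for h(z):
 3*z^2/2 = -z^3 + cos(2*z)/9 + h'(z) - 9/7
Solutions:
 h(z) = C1 + z^4/4 + z^3/2 + 9*z/7 - sin(2*z)/18


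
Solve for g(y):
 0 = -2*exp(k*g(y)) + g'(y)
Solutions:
 g(y) = Piecewise((log(-1/(C1*k + 2*k*y))/k, Ne(k, 0)), (nan, True))
 g(y) = Piecewise((C1 + 2*y, Eq(k, 0)), (nan, True))


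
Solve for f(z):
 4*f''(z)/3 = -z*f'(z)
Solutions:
 f(z) = C1 + C2*erf(sqrt(6)*z/4)


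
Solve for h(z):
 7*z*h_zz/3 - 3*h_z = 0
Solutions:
 h(z) = C1 + C2*z^(16/7)


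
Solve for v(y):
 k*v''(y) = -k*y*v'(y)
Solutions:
 v(y) = C1 + C2*erf(sqrt(2)*y/2)


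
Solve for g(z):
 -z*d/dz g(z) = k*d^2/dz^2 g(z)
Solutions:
 g(z) = C1 + C2*sqrt(k)*erf(sqrt(2)*z*sqrt(1/k)/2)


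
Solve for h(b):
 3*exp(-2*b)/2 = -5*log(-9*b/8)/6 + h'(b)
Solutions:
 h(b) = C1 + 5*b*log(-b)/6 + 5*b*(-3*log(2) - 1 + 2*log(3))/6 - 3*exp(-2*b)/4


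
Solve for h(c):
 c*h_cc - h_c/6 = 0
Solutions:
 h(c) = C1 + C2*c^(7/6)


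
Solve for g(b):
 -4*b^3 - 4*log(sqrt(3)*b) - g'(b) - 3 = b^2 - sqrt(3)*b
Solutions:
 g(b) = C1 - b^4 - b^3/3 + sqrt(3)*b^2/2 - 4*b*log(b) - b*log(9) + b


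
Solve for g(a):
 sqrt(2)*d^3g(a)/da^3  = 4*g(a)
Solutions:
 g(a) = C3*exp(sqrt(2)*a) + (C1*sin(sqrt(6)*a/2) + C2*cos(sqrt(6)*a/2))*exp(-sqrt(2)*a/2)


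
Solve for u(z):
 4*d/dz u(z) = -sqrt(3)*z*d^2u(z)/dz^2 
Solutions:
 u(z) = C1 + C2*z^(1 - 4*sqrt(3)/3)


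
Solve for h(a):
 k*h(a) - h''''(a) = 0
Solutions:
 h(a) = C1*exp(-a*k^(1/4)) + C2*exp(a*k^(1/4)) + C3*exp(-I*a*k^(1/4)) + C4*exp(I*a*k^(1/4))


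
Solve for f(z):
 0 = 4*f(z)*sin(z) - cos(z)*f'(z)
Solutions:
 f(z) = C1/cos(z)^4


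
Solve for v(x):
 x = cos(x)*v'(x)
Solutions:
 v(x) = C1 + Integral(x/cos(x), x)


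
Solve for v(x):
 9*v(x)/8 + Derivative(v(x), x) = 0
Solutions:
 v(x) = C1*exp(-9*x/8)


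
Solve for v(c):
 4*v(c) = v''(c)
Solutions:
 v(c) = C1*exp(-2*c) + C2*exp(2*c)


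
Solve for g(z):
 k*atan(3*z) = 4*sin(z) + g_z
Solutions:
 g(z) = C1 + k*(z*atan(3*z) - log(9*z^2 + 1)/6) + 4*cos(z)


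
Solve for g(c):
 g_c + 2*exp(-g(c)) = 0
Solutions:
 g(c) = log(C1 - 2*c)


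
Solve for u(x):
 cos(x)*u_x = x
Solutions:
 u(x) = C1 + Integral(x/cos(x), x)


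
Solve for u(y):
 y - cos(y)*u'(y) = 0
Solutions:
 u(y) = C1 + Integral(y/cos(y), y)


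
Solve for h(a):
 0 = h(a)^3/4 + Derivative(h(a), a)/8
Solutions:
 h(a) = -sqrt(2)*sqrt(-1/(C1 - 2*a))/2
 h(a) = sqrt(2)*sqrt(-1/(C1 - 2*a))/2


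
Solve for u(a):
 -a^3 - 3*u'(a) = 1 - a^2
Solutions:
 u(a) = C1 - a^4/12 + a^3/9 - a/3


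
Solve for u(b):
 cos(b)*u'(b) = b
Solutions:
 u(b) = C1 + Integral(b/cos(b), b)


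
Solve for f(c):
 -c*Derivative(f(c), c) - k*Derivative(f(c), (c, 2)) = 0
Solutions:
 f(c) = C1 + C2*sqrt(k)*erf(sqrt(2)*c*sqrt(1/k)/2)


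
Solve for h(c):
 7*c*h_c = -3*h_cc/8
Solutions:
 h(c) = C1 + C2*erf(2*sqrt(21)*c/3)


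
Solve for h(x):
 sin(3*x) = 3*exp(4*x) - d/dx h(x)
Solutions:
 h(x) = C1 + 3*exp(4*x)/4 + cos(3*x)/3


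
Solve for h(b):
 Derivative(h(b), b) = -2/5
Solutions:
 h(b) = C1 - 2*b/5


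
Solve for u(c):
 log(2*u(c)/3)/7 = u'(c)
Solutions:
 -7*Integral(1/(log(_y) - log(3) + log(2)), (_y, u(c))) = C1 - c


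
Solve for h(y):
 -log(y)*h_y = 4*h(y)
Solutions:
 h(y) = C1*exp(-4*li(y))


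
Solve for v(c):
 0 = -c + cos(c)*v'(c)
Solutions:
 v(c) = C1 + Integral(c/cos(c), c)


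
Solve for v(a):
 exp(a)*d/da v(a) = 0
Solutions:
 v(a) = C1


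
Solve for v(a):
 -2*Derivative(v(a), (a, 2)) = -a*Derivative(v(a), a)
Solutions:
 v(a) = C1 + C2*erfi(a/2)


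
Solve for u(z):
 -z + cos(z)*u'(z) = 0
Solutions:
 u(z) = C1 + Integral(z/cos(z), z)


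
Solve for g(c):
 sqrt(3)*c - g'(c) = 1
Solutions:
 g(c) = C1 + sqrt(3)*c^2/2 - c


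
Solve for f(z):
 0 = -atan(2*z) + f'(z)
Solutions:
 f(z) = C1 + z*atan(2*z) - log(4*z^2 + 1)/4


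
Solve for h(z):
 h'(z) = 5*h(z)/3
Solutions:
 h(z) = C1*exp(5*z/3)


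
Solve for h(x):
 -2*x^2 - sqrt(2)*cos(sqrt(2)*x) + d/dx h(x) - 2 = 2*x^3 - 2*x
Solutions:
 h(x) = C1 + x^4/2 + 2*x^3/3 - x^2 + 2*x + sin(sqrt(2)*x)


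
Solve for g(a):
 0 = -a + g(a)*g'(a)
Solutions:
 g(a) = -sqrt(C1 + a^2)
 g(a) = sqrt(C1 + a^2)


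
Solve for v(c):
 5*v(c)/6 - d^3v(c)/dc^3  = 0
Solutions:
 v(c) = C3*exp(5^(1/3)*6^(2/3)*c/6) + (C1*sin(2^(2/3)*3^(1/6)*5^(1/3)*c/4) + C2*cos(2^(2/3)*3^(1/6)*5^(1/3)*c/4))*exp(-5^(1/3)*6^(2/3)*c/12)


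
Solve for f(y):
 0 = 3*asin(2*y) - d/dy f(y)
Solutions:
 f(y) = C1 + 3*y*asin(2*y) + 3*sqrt(1 - 4*y^2)/2


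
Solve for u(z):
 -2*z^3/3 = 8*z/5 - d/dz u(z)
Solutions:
 u(z) = C1 + z^4/6 + 4*z^2/5


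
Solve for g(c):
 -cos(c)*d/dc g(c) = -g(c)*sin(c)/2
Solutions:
 g(c) = C1/sqrt(cos(c))


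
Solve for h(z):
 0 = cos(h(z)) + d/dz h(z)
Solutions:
 h(z) = pi - asin((C1 + exp(2*z))/(C1 - exp(2*z)))
 h(z) = asin((C1 + exp(2*z))/(C1 - exp(2*z)))


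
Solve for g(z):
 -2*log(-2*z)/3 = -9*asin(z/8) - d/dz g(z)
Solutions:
 g(z) = C1 + 2*z*log(-z)/3 - 9*z*asin(z/8) - 2*z/3 + 2*z*log(2)/3 - 9*sqrt(64 - z^2)


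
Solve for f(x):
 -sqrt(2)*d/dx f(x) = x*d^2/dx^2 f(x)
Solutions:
 f(x) = C1 + C2*x^(1 - sqrt(2))


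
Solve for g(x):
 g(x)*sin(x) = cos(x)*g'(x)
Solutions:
 g(x) = C1/cos(x)


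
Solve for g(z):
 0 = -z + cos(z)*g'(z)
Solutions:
 g(z) = C1 + Integral(z/cos(z), z)


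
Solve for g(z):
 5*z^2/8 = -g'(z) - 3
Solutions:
 g(z) = C1 - 5*z^3/24 - 3*z


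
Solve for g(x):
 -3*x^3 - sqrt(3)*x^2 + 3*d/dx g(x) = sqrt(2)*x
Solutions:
 g(x) = C1 + x^4/4 + sqrt(3)*x^3/9 + sqrt(2)*x^2/6


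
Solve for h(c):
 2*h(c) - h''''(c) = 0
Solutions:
 h(c) = C1*exp(-2^(1/4)*c) + C2*exp(2^(1/4)*c) + C3*sin(2^(1/4)*c) + C4*cos(2^(1/4)*c)


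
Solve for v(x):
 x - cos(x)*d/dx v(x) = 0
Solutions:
 v(x) = C1 + Integral(x/cos(x), x)


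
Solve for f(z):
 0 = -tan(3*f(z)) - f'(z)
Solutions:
 f(z) = -asin(C1*exp(-3*z))/3 + pi/3
 f(z) = asin(C1*exp(-3*z))/3


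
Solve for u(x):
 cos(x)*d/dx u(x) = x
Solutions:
 u(x) = C1 + Integral(x/cos(x), x)


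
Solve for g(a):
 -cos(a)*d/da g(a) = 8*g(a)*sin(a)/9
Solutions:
 g(a) = C1*cos(a)^(8/9)


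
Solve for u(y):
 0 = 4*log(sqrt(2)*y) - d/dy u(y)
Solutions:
 u(y) = C1 + 4*y*log(y) - 4*y + y*log(4)


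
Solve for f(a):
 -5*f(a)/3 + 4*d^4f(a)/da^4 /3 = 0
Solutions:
 f(a) = C1*exp(-sqrt(2)*5^(1/4)*a/2) + C2*exp(sqrt(2)*5^(1/4)*a/2) + C3*sin(sqrt(2)*5^(1/4)*a/2) + C4*cos(sqrt(2)*5^(1/4)*a/2)


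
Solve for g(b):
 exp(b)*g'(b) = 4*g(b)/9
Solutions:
 g(b) = C1*exp(-4*exp(-b)/9)


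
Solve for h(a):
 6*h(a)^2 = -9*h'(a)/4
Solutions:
 h(a) = 3/(C1 + 8*a)


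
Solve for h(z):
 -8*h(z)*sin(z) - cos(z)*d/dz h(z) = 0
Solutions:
 h(z) = C1*cos(z)^8


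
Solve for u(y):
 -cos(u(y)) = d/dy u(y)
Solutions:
 u(y) = pi - asin((C1 + exp(2*y))/(C1 - exp(2*y)))
 u(y) = asin((C1 + exp(2*y))/(C1 - exp(2*y)))


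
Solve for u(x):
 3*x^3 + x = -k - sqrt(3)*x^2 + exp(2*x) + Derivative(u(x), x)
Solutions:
 u(x) = C1 + k*x + 3*x^4/4 + sqrt(3)*x^3/3 + x^2/2 - exp(2*x)/2


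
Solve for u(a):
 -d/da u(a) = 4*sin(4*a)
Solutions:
 u(a) = C1 + cos(4*a)


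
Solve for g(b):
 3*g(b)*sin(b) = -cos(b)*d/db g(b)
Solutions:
 g(b) = C1*cos(b)^3


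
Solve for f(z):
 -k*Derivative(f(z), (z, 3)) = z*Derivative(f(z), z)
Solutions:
 f(z) = C1 + Integral(C2*airyai(z*(-1/k)^(1/3)) + C3*airybi(z*(-1/k)^(1/3)), z)


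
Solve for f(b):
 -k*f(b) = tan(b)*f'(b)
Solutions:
 f(b) = C1*exp(-k*log(sin(b)))


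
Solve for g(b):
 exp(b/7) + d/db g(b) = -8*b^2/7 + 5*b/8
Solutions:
 g(b) = C1 - 8*b^3/21 + 5*b^2/16 - 7*exp(b/7)


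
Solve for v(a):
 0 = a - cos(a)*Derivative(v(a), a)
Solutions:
 v(a) = C1 + Integral(a/cos(a), a)


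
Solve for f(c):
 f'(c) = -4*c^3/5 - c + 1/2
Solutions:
 f(c) = C1 - c^4/5 - c^2/2 + c/2


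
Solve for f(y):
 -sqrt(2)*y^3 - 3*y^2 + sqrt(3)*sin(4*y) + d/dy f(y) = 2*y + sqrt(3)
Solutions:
 f(y) = C1 + sqrt(2)*y^4/4 + y^3 + y^2 + sqrt(3)*y + sqrt(3)*cos(4*y)/4


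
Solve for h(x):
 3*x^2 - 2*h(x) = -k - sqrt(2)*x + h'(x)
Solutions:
 h(x) = C1*exp(-2*x) + k/2 + 3*x^2/2 - 3*x/2 + sqrt(2)*x/2 - sqrt(2)/4 + 3/4


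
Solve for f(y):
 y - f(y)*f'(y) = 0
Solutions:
 f(y) = -sqrt(C1 + y^2)
 f(y) = sqrt(C1 + y^2)


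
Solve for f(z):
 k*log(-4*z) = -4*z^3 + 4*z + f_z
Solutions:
 f(z) = C1 + k*z*log(-z) + k*z*(-1 + 2*log(2)) + z^4 - 2*z^2


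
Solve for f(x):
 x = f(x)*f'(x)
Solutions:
 f(x) = -sqrt(C1 + x^2)
 f(x) = sqrt(C1 + x^2)


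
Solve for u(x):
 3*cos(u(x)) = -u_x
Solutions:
 u(x) = pi - asin((C1 + exp(6*x))/(C1 - exp(6*x)))
 u(x) = asin((C1 + exp(6*x))/(C1 - exp(6*x)))


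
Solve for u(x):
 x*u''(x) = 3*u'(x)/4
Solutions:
 u(x) = C1 + C2*x^(7/4)


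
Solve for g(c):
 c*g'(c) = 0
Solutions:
 g(c) = C1


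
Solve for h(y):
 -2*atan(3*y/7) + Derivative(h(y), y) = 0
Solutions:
 h(y) = C1 + 2*y*atan(3*y/7) - 7*log(9*y^2 + 49)/3


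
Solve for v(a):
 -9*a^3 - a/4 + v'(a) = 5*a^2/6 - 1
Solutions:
 v(a) = C1 + 9*a^4/4 + 5*a^3/18 + a^2/8 - a


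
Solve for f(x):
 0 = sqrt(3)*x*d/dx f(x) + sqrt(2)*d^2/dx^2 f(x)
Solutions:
 f(x) = C1 + C2*erf(6^(1/4)*x/2)


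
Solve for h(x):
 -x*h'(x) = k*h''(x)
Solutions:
 h(x) = C1 + C2*sqrt(k)*erf(sqrt(2)*x*sqrt(1/k)/2)


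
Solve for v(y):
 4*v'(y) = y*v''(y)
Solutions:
 v(y) = C1 + C2*y^5


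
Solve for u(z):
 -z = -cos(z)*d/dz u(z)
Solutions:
 u(z) = C1 + Integral(z/cos(z), z)


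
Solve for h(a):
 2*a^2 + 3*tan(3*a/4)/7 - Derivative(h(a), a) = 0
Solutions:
 h(a) = C1 + 2*a^3/3 - 4*log(cos(3*a/4))/7


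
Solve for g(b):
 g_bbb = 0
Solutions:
 g(b) = C1 + C2*b + C3*b^2


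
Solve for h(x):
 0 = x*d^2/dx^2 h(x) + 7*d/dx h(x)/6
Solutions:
 h(x) = C1 + C2/x^(1/6)


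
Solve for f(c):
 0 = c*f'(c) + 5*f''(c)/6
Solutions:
 f(c) = C1 + C2*erf(sqrt(15)*c/5)


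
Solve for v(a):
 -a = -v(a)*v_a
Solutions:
 v(a) = -sqrt(C1 + a^2)
 v(a) = sqrt(C1 + a^2)


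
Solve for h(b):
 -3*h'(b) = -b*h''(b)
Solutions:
 h(b) = C1 + C2*b^4


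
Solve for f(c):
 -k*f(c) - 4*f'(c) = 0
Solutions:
 f(c) = C1*exp(-c*k/4)


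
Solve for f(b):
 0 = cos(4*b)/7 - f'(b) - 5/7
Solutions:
 f(b) = C1 - 5*b/7 + sin(4*b)/28


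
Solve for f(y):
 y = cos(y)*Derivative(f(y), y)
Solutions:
 f(y) = C1 + Integral(y/cos(y), y)


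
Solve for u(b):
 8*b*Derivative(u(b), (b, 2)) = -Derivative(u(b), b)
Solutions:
 u(b) = C1 + C2*b^(7/8)


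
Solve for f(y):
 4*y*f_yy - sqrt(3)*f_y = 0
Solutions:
 f(y) = C1 + C2*y^(sqrt(3)/4 + 1)


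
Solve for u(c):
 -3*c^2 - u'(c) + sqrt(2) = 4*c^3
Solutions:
 u(c) = C1 - c^4 - c^3 + sqrt(2)*c


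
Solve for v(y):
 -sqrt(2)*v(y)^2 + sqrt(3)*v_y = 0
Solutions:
 v(y) = -3/(C1 + sqrt(6)*y)


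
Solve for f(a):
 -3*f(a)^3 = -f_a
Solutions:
 f(a) = -sqrt(2)*sqrt(-1/(C1 + 3*a))/2
 f(a) = sqrt(2)*sqrt(-1/(C1 + 3*a))/2


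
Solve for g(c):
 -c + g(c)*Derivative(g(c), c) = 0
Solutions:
 g(c) = -sqrt(C1 + c^2)
 g(c) = sqrt(C1 + c^2)


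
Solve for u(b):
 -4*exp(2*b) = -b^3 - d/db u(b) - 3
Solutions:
 u(b) = C1 - b^4/4 - 3*b + 2*exp(2*b)


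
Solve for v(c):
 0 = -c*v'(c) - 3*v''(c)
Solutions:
 v(c) = C1 + C2*erf(sqrt(6)*c/6)


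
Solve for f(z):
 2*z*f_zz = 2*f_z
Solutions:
 f(z) = C1 + C2*z^2


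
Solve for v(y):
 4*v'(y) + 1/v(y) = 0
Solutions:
 v(y) = -sqrt(C1 - 2*y)/2
 v(y) = sqrt(C1 - 2*y)/2


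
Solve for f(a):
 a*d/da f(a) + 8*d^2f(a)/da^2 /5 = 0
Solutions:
 f(a) = C1 + C2*erf(sqrt(5)*a/4)


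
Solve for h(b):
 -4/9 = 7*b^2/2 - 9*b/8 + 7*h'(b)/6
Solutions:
 h(b) = C1 - b^3 + 27*b^2/56 - 8*b/21


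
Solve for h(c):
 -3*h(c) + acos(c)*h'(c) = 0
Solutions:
 h(c) = C1*exp(3*Integral(1/acos(c), c))


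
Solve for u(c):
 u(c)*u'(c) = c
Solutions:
 u(c) = -sqrt(C1 + c^2)
 u(c) = sqrt(C1 + c^2)


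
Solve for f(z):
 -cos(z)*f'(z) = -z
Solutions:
 f(z) = C1 + Integral(z/cos(z), z)


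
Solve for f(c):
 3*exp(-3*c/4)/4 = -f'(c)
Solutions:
 f(c) = C1 + exp(-3*c/4)


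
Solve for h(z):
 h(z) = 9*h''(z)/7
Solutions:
 h(z) = C1*exp(-sqrt(7)*z/3) + C2*exp(sqrt(7)*z/3)


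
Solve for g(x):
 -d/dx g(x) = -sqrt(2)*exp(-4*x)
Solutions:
 g(x) = C1 - sqrt(2)*exp(-4*x)/4


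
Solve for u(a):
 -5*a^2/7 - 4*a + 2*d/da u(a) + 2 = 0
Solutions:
 u(a) = C1 + 5*a^3/42 + a^2 - a


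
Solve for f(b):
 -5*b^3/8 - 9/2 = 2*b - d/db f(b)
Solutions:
 f(b) = C1 + 5*b^4/32 + b^2 + 9*b/2


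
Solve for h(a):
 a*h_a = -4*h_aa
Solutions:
 h(a) = C1 + C2*erf(sqrt(2)*a/4)


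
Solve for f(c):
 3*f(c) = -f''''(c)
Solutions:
 f(c) = (C1*sin(sqrt(2)*3^(1/4)*c/2) + C2*cos(sqrt(2)*3^(1/4)*c/2))*exp(-sqrt(2)*3^(1/4)*c/2) + (C3*sin(sqrt(2)*3^(1/4)*c/2) + C4*cos(sqrt(2)*3^(1/4)*c/2))*exp(sqrt(2)*3^(1/4)*c/2)


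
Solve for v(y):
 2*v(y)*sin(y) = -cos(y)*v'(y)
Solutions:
 v(y) = C1*cos(y)^2


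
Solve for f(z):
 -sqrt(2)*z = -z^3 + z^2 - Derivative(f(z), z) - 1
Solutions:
 f(z) = C1 - z^4/4 + z^3/3 + sqrt(2)*z^2/2 - z


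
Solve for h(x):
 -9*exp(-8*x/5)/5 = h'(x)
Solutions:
 h(x) = C1 + 9*exp(-8*x/5)/8


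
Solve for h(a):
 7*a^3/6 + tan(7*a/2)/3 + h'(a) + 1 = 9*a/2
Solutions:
 h(a) = C1 - 7*a^4/24 + 9*a^2/4 - a + 2*log(cos(7*a/2))/21


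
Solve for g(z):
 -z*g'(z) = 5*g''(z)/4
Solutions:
 g(z) = C1 + C2*erf(sqrt(10)*z/5)


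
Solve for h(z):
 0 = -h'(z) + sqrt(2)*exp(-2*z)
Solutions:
 h(z) = C1 - sqrt(2)*exp(-2*z)/2


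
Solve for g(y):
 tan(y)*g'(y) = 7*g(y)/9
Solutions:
 g(y) = C1*sin(y)^(7/9)


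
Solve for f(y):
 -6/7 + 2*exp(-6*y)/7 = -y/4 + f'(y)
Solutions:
 f(y) = C1 + y^2/8 - 6*y/7 - exp(-6*y)/21


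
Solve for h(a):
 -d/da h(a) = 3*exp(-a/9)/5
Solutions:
 h(a) = C1 + 27*exp(-a/9)/5


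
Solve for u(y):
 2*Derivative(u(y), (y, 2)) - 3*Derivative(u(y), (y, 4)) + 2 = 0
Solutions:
 u(y) = C1 + C2*y + C3*exp(-sqrt(6)*y/3) + C4*exp(sqrt(6)*y/3) - y^2/2


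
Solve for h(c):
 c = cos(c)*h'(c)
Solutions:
 h(c) = C1 + Integral(c/cos(c), c)


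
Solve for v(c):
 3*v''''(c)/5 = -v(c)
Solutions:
 v(c) = (C1*sin(sqrt(2)*3^(3/4)*5^(1/4)*c/6) + C2*cos(sqrt(2)*3^(3/4)*5^(1/4)*c/6))*exp(-sqrt(2)*3^(3/4)*5^(1/4)*c/6) + (C3*sin(sqrt(2)*3^(3/4)*5^(1/4)*c/6) + C4*cos(sqrt(2)*3^(3/4)*5^(1/4)*c/6))*exp(sqrt(2)*3^(3/4)*5^(1/4)*c/6)


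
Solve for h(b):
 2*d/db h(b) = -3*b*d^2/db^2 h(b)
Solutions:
 h(b) = C1 + C2*b^(1/3)


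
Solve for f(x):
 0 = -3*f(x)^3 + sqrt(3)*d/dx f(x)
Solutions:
 f(x) = -sqrt(2)*sqrt(-1/(C1 + sqrt(3)*x))/2
 f(x) = sqrt(2)*sqrt(-1/(C1 + sqrt(3)*x))/2


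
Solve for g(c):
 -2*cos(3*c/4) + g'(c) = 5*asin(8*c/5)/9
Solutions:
 g(c) = C1 + 5*c*asin(8*c/5)/9 + 5*sqrt(25 - 64*c^2)/72 + 8*sin(3*c/4)/3


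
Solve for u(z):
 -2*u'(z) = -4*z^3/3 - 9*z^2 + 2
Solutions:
 u(z) = C1 + z^4/6 + 3*z^3/2 - z


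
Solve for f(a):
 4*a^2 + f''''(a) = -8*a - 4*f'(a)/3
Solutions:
 f(a) = C1 + C4*exp(-6^(2/3)*a/3) - a^3 - 3*a^2 + (C2*sin(2^(2/3)*3^(1/6)*a/2) + C3*cos(2^(2/3)*3^(1/6)*a/2))*exp(6^(2/3)*a/6)


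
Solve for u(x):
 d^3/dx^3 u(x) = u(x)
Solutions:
 u(x) = C3*exp(x) + (C1*sin(sqrt(3)*x/2) + C2*cos(sqrt(3)*x/2))*exp(-x/2)


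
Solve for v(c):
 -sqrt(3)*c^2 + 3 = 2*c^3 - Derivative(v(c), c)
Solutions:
 v(c) = C1 + c^4/2 + sqrt(3)*c^3/3 - 3*c


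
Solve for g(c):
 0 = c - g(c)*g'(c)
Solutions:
 g(c) = -sqrt(C1 + c^2)
 g(c) = sqrt(C1 + c^2)


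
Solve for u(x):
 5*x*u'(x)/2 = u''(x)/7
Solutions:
 u(x) = C1 + C2*erfi(sqrt(35)*x/2)


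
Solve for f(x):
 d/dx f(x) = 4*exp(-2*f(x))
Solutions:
 f(x) = log(-sqrt(C1 + 8*x))
 f(x) = log(C1 + 8*x)/2


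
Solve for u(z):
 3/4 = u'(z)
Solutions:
 u(z) = C1 + 3*z/4


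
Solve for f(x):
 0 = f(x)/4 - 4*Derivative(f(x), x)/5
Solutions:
 f(x) = C1*exp(5*x/16)


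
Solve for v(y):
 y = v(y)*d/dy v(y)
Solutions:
 v(y) = -sqrt(C1 + y^2)
 v(y) = sqrt(C1 + y^2)


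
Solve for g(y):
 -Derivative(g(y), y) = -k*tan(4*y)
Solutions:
 g(y) = C1 - k*log(cos(4*y))/4


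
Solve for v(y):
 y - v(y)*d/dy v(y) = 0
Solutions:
 v(y) = -sqrt(C1 + y^2)
 v(y) = sqrt(C1 + y^2)


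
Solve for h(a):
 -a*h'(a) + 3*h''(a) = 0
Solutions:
 h(a) = C1 + C2*erfi(sqrt(6)*a/6)


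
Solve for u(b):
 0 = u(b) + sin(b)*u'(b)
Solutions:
 u(b) = C1*sqrt(cos(b) + 1)/sqrt(cos(b) - 1)


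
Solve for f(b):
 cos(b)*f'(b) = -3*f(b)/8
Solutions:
 f(b) = C1*(sin(b) - 1)^(3/16)/(sin(b) + 1)^(3/16)


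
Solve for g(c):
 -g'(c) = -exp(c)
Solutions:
 g(c) = C1 + exp(c)


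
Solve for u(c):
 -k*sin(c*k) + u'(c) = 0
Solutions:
 u(c) = C1 - cos(c*k)


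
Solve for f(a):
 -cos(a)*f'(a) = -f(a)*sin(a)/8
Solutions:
 f(a) = C1/cos(a)^(1/8)


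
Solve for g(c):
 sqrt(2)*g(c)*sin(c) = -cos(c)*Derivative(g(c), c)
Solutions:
 g(c) = C1*cos(c)^(sqrt(2))


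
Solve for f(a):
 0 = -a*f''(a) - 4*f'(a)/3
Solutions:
 f(a) = C1 + C2/a^(1/3)


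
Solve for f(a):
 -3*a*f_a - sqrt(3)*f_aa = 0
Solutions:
 f(a) = C1 + C2*erf(sqrt(2)*3^(1/4)*a/2)


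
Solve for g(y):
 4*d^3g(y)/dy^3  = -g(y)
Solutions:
 g(y) = C3*exp(-2^(1/3)*y/2) + (C1*sin(2^(1/3)*sqrt(3)*y/4) + C2*cos(2^(1/3)*sqrt(3)*y/4))*exp(2^(1/3)*y/4)


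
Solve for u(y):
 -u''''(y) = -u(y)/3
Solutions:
 u(y) = C1*exp(-3^(3/4)*y/3) + C2*exp(3^(3/4)*y/3) + C3*sin(3^(3/4)*y/3) + C4*cos(3^(3/4)*y/3)


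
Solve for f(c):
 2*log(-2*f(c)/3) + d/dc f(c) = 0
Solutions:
 Integral(1/(log(-_y) - log(3) + log(2)), (_y, f(c)))/2 = C1 - c


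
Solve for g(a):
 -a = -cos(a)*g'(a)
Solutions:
 g(a) = C1 + Integral(a/cos(a), a)


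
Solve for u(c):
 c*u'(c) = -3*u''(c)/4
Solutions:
 u(c) = C1 + C2*erf(sqrt(6)*c/3)


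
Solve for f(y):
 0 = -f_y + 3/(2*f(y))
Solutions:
 f(y) = -sqrt(C1 + 3*y)
 f(y) = sqrt(C1 + 3*y)


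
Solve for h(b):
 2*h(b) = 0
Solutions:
 h(b) = 0


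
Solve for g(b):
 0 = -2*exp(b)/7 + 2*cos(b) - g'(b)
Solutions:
 g(b) = C1 - 2*exp(b)/7 + 2*sin(b)


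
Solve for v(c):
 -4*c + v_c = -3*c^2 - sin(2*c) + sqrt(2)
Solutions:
 v(c) = C1 - c^3 + 2*c^2 + sqrt(2)*c + cos(2*c)/2


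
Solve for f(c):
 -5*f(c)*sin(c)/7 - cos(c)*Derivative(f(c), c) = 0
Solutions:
 f(c) = C1*cos(c)^(5/7)


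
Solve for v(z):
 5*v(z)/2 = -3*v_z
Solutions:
 v(z) = C1*exp(-5*z/6)


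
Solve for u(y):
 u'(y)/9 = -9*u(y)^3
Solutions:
 u(y) = -sqrt(2)*sqrt(-1/(C1 - 81*y))/2
 u(y) = sqrt(2)*sqrt(-1/(C1 - 81*y))/2


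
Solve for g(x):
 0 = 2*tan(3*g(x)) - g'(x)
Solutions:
 g(x) = -asin(C1*exp(6*x))/3 + pi/3
 g(x) = asin(C1*exp(6*x))/3


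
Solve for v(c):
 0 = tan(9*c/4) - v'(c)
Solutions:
 v(c) = C1 - 4*log(cos(9*c/4))/9


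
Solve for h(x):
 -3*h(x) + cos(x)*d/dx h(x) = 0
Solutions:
 h(x) = C1*(sin(x) + 1)^(3/2)/(sin(x) - 1)^(3/2)


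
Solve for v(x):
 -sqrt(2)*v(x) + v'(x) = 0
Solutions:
 v(x) = C1*exp(sqrt(2)*x)


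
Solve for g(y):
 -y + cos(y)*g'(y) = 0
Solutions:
 g(y) = C1 + Integral(y/cos(y), y)


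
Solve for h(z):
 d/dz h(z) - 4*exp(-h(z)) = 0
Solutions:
 h(z) = log(C1 + 4*z)


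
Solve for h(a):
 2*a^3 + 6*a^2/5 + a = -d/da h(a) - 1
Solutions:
 h(a) = C1 - a^4/2 - 2*a^3/5 - a^2/2 - a


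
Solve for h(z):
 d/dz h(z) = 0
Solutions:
 h(z) = C1


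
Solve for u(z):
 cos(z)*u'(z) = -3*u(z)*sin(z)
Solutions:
 u(z) = C1*cos(z)^3


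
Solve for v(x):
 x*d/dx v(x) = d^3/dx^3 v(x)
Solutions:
 v(x) = C1 + Integral(C2*airyai(x) + C3*airybi(x), x)


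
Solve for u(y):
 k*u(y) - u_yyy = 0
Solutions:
 u(y) = C1*exp(k^(1/3)*y) + C2*exp(k^(1/3)*y*(-1 + sqrt(3)*I)/2) + C3*exp(-k^(1/3)*y*(1 + sqrt(3)*I)/2)


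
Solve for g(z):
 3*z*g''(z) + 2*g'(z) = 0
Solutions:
 g(z) = C1 + C2*z^(1/3)


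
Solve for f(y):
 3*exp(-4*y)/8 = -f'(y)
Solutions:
 f(y) = C1 + 3*exp(-4*y)/32


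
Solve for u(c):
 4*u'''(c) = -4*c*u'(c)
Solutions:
 u(c) = C1 + Integral(C2*airyai(-c) + C3*airybi(-c), c)


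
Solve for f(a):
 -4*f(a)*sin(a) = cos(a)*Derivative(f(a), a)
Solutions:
 f(a) = C1*cos(a)^4


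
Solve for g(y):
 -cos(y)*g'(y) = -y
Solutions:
 g(y) = C1 + Integral(y/cos(y), y)


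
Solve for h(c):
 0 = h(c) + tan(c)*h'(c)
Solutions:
 h(c) = C1/sin(c)


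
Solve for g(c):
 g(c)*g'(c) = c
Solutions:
 g(c) = -sqrt(C1 + c^2)
 g(c) = sqrt(C1 + c^2)


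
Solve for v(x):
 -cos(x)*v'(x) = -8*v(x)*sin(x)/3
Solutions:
 v(x) = C1/cos(x)^(8/3)


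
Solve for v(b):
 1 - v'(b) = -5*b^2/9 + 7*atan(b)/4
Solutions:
 v(b) = C1 + 5*b^3/27 - 7*b*atan(b)/4 + b + 7*log(b^2 + 1)/8


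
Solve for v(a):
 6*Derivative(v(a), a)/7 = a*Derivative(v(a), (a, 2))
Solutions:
 v(a) = C1 + C2*a^(13/7)


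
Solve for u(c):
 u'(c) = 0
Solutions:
 u(c) = C1


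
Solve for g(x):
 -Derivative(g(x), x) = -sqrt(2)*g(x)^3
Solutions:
 g(x) = -sqrt(2)*sqrt(-1/(C1 + sqrt(2)*x))/2
 g(x) = sqrt(2)*sqrt(-1/(C1 + sqrt(2)*x))/2


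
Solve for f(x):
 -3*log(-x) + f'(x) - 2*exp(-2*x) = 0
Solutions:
 f(x) = C1 + 3*x*log(-x) - 3*x - exp(-2*x)


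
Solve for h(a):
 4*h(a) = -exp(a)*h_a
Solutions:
 h(a) = C1*exp(4*exp(-a))


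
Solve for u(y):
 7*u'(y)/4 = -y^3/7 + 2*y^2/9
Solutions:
 u(y) = C1 - y^4/49 + 8*y^3/189


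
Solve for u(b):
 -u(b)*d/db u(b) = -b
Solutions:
 u(b) = -sqrt(C1 + b^2)
 u(b) = sqrt(C1 + b^2)


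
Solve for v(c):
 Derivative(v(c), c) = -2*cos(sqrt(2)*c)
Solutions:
 v(c) = C1 - sqrt(2)*sin(sqrt(2)*c)


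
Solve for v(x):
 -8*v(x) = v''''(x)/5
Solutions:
 v(x) = (C1*sin(10^(1/4)*x) + C2*cos(10^(1/4)*x))*exp(-10^(1/4)*x) + (C3*sin(10^(1/4)*x) + C4*cos(10^(1/4)*x))*exp(10^(1/4)*x)


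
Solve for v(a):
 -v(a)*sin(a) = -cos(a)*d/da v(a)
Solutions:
 v(a) = C1/cos(a)


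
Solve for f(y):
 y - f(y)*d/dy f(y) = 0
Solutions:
 f(y) = -sqrt(C1 + y^2)
 f(y) = sqrt(C1 + y^2)


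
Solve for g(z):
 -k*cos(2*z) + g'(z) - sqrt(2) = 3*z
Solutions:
 g(z) = C1 + k*sin(2*z)/2 + 3*z^2/2 + sqrt(2)*z


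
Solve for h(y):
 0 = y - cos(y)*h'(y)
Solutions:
 h(y) = C1 + Integral(y/cos(y), y)


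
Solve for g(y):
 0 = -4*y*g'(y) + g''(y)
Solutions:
 g(y) = C1 + C2*erfi(sqrt(2)*y)


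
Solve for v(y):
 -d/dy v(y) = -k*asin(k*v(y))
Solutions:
 Integral(1/asin(_y*k), (_y, v(y))) = C1 + k*y


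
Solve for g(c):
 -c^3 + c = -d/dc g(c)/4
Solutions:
 g(c) = C1 + c^4 - 2*c^2


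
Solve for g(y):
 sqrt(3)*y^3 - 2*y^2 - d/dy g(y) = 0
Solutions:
 g(y) = C1 + sqrt(3)*y^4/4 - 2*y^3/3


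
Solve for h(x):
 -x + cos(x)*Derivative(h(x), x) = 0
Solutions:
 h(x) = C1 + Integral(x/cos(x), x)


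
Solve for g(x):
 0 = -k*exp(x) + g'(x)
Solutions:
 g(x) = C1 + k*exp(x)


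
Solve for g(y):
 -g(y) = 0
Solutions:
 g(y) = 0


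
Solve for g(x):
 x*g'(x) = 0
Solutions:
 g(x) = C1


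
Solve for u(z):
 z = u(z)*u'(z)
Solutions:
 u(z) = -sqrt(C1 + z^2)
 u(z) = sqrt(C1 + z^2)


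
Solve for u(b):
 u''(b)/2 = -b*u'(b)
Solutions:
 u(b) = C1 + C2*erf(b)


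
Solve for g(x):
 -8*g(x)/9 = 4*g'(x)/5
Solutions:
 g(x) = C1*exp(-10*x/9)


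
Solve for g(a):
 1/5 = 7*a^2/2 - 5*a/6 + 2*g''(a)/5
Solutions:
 g(a) = C1 + C2*a - 35*a^4/48 + 25*a^3/72 + a^2/4


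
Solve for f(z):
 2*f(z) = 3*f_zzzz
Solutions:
 f(z) = C1*exp(-2^(1/4)*3^(3/4)*z/3) + C2*exp(2^(1/4)*3^(3/4)*z/3) + C3*sin(2^(1/4)*3^(3/4)*z/3) + C4*cos(2^(1/4)*3^(3/4)*z/3)


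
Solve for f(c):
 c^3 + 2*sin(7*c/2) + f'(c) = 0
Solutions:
 f(c) = C1 - c^4/4 + 4*cos(7*c/2)/7


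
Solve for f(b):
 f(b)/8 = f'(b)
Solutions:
 f(b) = C1*exp(b/8)


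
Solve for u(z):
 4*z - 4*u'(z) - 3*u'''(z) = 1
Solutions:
 u(z) = C1 + C2*sin(2*sqrt(3)*z/3) + C3*cos(2*sqrt(3)*z/3) + z^2/2 - z/4


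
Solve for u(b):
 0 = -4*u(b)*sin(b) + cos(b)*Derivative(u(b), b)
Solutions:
 u(b) = C1/cos(b)^4


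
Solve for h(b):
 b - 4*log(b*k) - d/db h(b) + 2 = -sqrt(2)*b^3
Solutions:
 h(b) = C1 + sqrt(2)*b^4/4 + b^2/2 - 4*b*log(b*k) + 6*b


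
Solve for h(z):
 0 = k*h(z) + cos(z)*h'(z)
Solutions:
 h(z) = C1*exp(k*(log(sin(z) - 1) - log(sin(z) + 1))/2)


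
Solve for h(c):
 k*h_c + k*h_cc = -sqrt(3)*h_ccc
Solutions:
 h(c) = C1 + C2*exp(sqrt(3)*c*(-k + sqrt(k*(k - 4*sqrt(3))))/6) + C3*exp(-sqrt(3)*c*(k + sqrt(k*(k - 4*sqrt(3))))/6)


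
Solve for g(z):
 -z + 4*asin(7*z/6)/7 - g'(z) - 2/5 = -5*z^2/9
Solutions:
 g(z) = C1 + 5*z^3/27 - z^2/2 + 4*z*asin(7*z/6)/7 - 2*z/5 + 4*sqrt(36 - 49*z^2)/49


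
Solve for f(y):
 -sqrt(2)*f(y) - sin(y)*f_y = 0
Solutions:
 f(y) = C1*(cos(y) + 1)^(sqrt(2)/2)/(cos(y) - 1)^(sqrt(2)/2)


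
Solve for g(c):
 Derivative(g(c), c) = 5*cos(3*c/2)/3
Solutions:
 g(c) = C1 + 10*sin(3*c/2)/9


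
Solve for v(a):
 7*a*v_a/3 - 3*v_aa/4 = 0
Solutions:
 v(a) = C1 + C2*erfi(sqrt(14)*a/3)


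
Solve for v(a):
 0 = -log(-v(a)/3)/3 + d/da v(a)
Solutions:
 -3*Integral(1/(log(-_y) - log(3)), (_y, v(a))) = C1 - a


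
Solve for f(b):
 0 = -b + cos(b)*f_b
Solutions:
 f(b) = C1 + Integral(b/cos(b), b)


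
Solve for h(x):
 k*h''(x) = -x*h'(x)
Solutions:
 h(x) = C1 + C2*sqrt(k)*erf(sqrt(2)*x*sqrt(1/k)/2)


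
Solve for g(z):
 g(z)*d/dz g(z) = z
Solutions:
 g(z) = -sqrt(C1 + z^2)
 g(z) = sqrt(C1 + z^2)


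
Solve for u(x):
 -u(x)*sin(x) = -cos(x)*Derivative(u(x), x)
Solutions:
 u(x) = C1/cos(x)


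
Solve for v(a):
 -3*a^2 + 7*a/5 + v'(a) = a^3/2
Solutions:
 v(a) = C1 + a^4/8 + a^3 - 7*a^2/10


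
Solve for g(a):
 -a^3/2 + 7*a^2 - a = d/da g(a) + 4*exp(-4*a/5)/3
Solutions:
 g(a) = C1 - a^4/8 + 7*a^3/3 - a^2/2 + 5*exp(-4*a/5)/3


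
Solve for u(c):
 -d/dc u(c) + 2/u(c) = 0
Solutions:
 u(c) = -sqrt(C1 + 4*c)
 u(c) = sqrt(C1 + 4*c)


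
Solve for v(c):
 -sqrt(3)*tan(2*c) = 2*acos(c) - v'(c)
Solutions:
 v(c) = C1 + 2*c*acos(c) - 2*sqrt(1 - c^2) - sqrt(3)*log(cos(2*c))/2


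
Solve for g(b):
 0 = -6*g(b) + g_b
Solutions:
 g(b) = C1*exp(6*b)


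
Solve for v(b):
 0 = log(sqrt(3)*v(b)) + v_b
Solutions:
 2*Integral(1/(2*log(_y) + log(3)), (_y, v(b))) = C1 - b


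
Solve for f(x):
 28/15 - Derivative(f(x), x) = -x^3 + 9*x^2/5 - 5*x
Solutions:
 f(x) = C1 + x^4/4 - 3*x^3/5 + 5*x^2/2 + 28*x/15


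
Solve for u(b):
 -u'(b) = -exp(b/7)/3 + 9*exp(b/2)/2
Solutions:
 u(b) = C1 + 7*exp(b/7)/3 - 9*exp(b/2)


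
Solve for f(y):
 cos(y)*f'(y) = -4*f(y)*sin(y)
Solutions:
 f(y) = C1*cos(y)^4


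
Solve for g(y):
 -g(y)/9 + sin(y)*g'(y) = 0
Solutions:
 g(y) = C1*(cos(y) - 1)^(1/18)/(cos(y) + 1)^(1/18)


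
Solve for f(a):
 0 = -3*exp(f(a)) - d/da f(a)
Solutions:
 f(a) = log(1/(C1 + 3*a))


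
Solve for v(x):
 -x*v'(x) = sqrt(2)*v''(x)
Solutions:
 v(x) = C1 + C2*erf(2^(1/4)*x/2)


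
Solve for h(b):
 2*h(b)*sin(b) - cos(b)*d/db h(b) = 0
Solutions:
 h(b) = C1/cos(b)^2


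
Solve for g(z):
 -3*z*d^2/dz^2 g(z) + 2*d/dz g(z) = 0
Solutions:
 g(z) = C1 + C2*z^(5/3)


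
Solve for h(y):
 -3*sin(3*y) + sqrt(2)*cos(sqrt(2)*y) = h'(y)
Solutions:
 h(y) = C1 + sin(sqrt(2)*y) + cos(3*y)


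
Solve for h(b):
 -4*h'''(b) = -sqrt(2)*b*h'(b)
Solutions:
 h(b) = C1 + Integral(C2*airyai(sqrt(2)*b/2) + C3*airybi(sqrt(2)*b/2), b)


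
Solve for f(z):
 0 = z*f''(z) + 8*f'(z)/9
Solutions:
 f(z) = C1 + C2*z^(1/9)


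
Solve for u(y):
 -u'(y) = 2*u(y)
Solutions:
 u(y) = C1*exp(-2*y)


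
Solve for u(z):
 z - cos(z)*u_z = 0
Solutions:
 u(z) = C1 + Integral(z/cos(z), z)


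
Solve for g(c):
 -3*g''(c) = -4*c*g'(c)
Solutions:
 g(c) = C1 + C2*erfi(sqrt(6)*c/3)


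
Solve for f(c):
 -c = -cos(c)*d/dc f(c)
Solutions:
 f(c) = C1 + Integral(c/cos(c), c)


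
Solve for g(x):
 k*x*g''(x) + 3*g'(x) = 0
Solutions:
 g(x) = C1 + x^(((re(k) - 3)*re(k) + im(k)^2)/(re(k)^2 + im(k)^2))*(C2*sin(3*log(x)*Abs(im(k))/(re(k)^2 + im(k)^2)) + C3*cos(3*log(x)*im(k)/(re(k)^2 + im(k)^2)))


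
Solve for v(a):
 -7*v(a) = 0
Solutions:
 v(a) = 0


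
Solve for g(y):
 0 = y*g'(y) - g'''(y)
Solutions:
 g(y) = C1 + Integral(C2*airyai(y) + C3*airybi(y), y)


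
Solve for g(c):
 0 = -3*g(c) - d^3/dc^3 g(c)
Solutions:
 g(c) = C3*exp(-3^(1/3)*c) + (C1*sin(3^(5/6)*c/2) + C2*cos(3^(5/6)*c/2))*exp(3^(1/3)*c/2)


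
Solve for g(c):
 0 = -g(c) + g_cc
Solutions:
 g(c) = C1*exp(-c) + C2*exp(c)


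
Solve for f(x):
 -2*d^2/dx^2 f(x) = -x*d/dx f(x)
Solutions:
 f(x) = C1 + C2*erfi(x/2)


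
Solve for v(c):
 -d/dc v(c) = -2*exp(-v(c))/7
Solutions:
 v(c) = log(C1 + 2*c/7)


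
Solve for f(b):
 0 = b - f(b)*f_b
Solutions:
 f(b) = -sqrt(C1 + b^2)
 f(b) = sqrt(C1 + b^2)


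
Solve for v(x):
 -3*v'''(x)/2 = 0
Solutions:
 v(x) = C1 + C2*x + C3*x^2


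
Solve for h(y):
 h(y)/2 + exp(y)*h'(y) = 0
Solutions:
 h(y) = C1*exp(exp(-y)/2)


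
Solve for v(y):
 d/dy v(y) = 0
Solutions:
 v(y) = C1


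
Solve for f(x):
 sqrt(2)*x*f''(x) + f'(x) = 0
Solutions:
 f(x) = C1 + C2*x^(1 - sqrt(2)/2)


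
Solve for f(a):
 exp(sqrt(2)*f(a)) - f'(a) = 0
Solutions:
 f(a) = sqrt(2)*(2*log(-1/(C1 + a)) - log(2))/4


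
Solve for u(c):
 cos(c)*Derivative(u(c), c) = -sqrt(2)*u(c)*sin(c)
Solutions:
 u(c) = C1*cos(c)^(sqrt(2))


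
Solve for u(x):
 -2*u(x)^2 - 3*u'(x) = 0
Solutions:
 u(x) = 3/(C1 + 2*x)


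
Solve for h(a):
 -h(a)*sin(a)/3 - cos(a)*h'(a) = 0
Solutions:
 h(a) = C1*cos(a)^(1/3)


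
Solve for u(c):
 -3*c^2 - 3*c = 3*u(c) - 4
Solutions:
 u(c) = -c^2 - c + 4/3


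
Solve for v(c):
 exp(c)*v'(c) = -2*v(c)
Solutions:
 v(c) = C1*exp(2*exp(-c))


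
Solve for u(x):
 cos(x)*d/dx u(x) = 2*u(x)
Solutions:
 u(x) = C1*(sin(x) + 1)/(sin(x) - 1)


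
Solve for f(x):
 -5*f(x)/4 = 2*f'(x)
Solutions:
 f(x) = C1*exp(-5*x/8)


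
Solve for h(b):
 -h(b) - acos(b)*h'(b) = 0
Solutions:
 h(b) = C1*exp(-Integral(1/acos(b), b))


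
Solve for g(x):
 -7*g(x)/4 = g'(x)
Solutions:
 g(x) = C1*exp(-7*x/4)


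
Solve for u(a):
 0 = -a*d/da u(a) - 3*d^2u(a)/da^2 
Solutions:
 u(a) = C1 + C2*erf(sqrt(6)*a/6)


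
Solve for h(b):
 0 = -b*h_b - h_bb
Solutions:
 h(b) = C1 + C2*erf(sqrt(2)*b/2)


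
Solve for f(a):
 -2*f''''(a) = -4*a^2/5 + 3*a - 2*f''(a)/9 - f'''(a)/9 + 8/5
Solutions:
 f(a) = C1 + C2*a + C3*exp(a*(1 - sqrt(145))/36) + C4*exp(a*(1 + sqrt(145))/36) - 3*a^4/10 + 57*a^3/20 - 1323*a^2/40


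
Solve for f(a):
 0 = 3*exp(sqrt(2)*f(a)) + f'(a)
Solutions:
 f(a) = sqrt(2)*(2*log(1/(C1 + 3*a)) - log(2))/4


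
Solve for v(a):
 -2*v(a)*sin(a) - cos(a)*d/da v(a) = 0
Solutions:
 v(a) = C1*cos(a)^2


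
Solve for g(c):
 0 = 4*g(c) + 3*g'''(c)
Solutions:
 g(c) = C3*exp(-6^(2/3)*c/3) + (C1*sin(2^(2/3)*3^(1/6)*c/2) + C2*cos(2^(2/3)*3^(1/6)*c/2))*exp(6^(2/3)*c/6)


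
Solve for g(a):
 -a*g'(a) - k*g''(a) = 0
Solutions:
 g(a) = C1 + C2*sqrt(k)*erf(sqrt(2)*a*sqrt(1/k)/2)


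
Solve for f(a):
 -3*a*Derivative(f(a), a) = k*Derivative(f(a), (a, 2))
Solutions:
 f(a) = C1 + C2*sqrt(k)*erf(sqrt(6)*a*sqrt(1/k)/2)


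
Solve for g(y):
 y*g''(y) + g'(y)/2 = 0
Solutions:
 g(y) = C1 + C2*sqrt(y)


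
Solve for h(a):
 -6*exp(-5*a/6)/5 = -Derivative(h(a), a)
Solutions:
 h(a) = C1 - 36*exp(-5*a/6)/25


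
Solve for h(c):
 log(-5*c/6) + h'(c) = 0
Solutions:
 h(c) = C1 - c*log(-c) + c*(-log(5) + 1 + log(6))


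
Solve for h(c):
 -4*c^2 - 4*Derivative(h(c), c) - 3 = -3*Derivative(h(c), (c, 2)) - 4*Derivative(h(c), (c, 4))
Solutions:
 h(c) = C1 + C2*exp(c*(-(4 + sqrt(17))^(1/3) + (4 + sqrt(17))^(-1/3))/4)*sin(sqrt(3)*c*((4 + sqrt(17))^(-1/3) + (4 + sqrt(17))^(1/3))/4) + C3*exp(c*(-(4 + sqrt(17))^(1/3) + (4 + sqrt(17))^(-1/3))/4)*cos(sqrt(3)*c*((4 + sqrt(17))^(-1/3) + (4 + sqrt(17))^(1/3))/4) + C4*exp(-c*(-(4 + sqrt(17))^(1/3) + (4 + sqrt(17))^(-1/3))/2) - c^3/3 - 3*c^2/4 - 15*c/8


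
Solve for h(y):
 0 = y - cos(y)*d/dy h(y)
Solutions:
 h(y) = C1 + Integral(y/cos(y), y)


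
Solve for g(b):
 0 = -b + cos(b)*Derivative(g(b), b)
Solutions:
 g(b) = C1 + Integral(b/cos(b), b)


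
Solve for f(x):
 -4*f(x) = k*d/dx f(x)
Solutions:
 f(x) = C1*exp(-4*x/k)


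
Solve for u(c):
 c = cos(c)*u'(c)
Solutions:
 u(c) = C1 + Integral(c/cos(c), c)


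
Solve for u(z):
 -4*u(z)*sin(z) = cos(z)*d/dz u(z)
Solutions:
 u(z) = C1*cos(z)^4


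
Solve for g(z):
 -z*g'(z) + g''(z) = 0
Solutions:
 g(z) = C1 + C2*erfi(sqrt(2)*z/2)


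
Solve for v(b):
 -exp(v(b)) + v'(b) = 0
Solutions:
 v(b) = log(-1/(C1 + b))


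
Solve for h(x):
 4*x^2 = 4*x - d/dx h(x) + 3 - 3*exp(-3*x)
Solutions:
 h(x) = C1 - 4*x^3/3 + 2*x^2 + 3*x + exp(-3*x)


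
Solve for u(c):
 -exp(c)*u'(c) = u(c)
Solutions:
 u(c) = C1*exp(exp(-c))


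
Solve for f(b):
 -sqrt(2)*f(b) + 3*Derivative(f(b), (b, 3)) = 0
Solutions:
 f(b) = C3*exp(2^(1/6)*3^(2/3)*b/3) + (C1*sin(6^(1/6)*b/2) + C2*cos(6^(1/6)*b/2))*exp(-2^(1/6)*3^(2/3)*b/6)


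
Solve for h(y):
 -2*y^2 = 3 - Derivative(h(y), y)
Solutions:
 h(y) = C1 + 2*y^3/3 + 3*y


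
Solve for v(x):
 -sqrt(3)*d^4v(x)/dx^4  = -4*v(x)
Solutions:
 v(x) = C1*exp(-sqrt(2)*3^(7/8)*x/3) + C2*exp(sqrt(2)*3^(7/8)*x/3) + C3*sin(sqrt(2)*3^(7/8)*x/3) + C4*cos(sqrt(2)*3^(7/8)*x/3)


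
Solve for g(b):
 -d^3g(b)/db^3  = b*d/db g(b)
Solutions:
 g(b) = C1 + Integral(C2*airyai(-b) + C3*airybi(-b), b)


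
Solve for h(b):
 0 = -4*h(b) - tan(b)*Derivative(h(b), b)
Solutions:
 h(b) = C1/sin(b)^4


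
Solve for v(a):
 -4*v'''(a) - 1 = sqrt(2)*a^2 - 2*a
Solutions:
 v(a) = C1 + C2*a + C3*a^2 - sqrt(2)*a^5/240 + a^4/48 - a^3/24


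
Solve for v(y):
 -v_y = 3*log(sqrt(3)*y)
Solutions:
 v(y) = C1 - 3*y*log(y) - 3*y*log(3)/2 + 3*y


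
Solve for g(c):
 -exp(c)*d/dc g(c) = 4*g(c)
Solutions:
 g(c) = C1*exp(4*exp(-c))


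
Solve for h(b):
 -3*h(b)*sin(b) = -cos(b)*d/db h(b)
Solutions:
 h(b) = C1/cos(b)^3


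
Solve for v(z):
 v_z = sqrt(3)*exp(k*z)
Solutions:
 v(z) = C1 + sqrt(3)*exp(k*z)/k


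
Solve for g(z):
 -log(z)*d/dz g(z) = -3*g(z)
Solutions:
 g(z) = C1*exp(3*li(z))


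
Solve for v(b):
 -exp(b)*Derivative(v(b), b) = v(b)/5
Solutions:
 v(b) = C1*exp(exp(-b)/5)


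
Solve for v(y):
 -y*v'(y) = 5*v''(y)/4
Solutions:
 v(y) = C1 + C2*erf(sqrt(10)*y/5)


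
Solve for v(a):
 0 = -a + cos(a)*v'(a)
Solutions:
 v(a) = C1 + Integral(a/cos(a), a)


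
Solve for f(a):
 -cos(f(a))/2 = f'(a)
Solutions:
 f(a) = pi - asin((C1 + exp(a))/(C1 - exp(a)))
 f(a) = asin((C1 + exp(a))/(C1 - exp(a)))


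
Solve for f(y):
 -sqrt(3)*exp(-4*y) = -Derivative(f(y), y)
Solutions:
 f(y) = C1 - sqrt(3)*exp(-4*y)/4


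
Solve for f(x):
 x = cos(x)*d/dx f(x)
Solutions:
 f(x) = C1 + Integral(x/cos(x), x)


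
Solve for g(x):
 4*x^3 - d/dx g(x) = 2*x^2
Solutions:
 g(x) = C1 + x^4 - 2*x^3/3


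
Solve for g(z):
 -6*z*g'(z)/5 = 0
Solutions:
 g(z) = C1


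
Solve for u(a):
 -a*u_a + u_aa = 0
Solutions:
 u(a) = C1 + C2*erfi(sqrt(2)*a/2)


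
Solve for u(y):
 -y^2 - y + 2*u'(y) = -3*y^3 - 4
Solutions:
 u(y) = C1 - 3*y^4/8 + y^3/6 + y^2/4 - 2*y


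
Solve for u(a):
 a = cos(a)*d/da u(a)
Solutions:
 u(a) = C1 + Integral(a/cos(a), a)


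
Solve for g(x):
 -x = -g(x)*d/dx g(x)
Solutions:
 g(x) = -sqrt(C1 + x^2)
 g(x) = sqrt(C1 + x^2)


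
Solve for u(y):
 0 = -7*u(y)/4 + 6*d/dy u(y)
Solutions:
 u(y) = C1*exp(7*y/24)


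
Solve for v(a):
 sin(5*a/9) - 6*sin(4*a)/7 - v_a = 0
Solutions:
 v(a) = C1 - 9*cos(5*a/9)/5 + 3*cos(4*a)/14


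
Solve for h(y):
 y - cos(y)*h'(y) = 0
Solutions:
 h(y) = C1 + Integral(y/cos(y), y)


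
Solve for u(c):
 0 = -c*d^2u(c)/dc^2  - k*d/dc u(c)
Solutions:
 u(c) = C1 + c^(1 - re(k))*(C2*sin(log(c)*Abs(im(k))) + C3*cos(log(c)*im(k)))


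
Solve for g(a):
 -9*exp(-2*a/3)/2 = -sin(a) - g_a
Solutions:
 g(a) = C1 + cos(a) - 27*exp(-2*a/3)/4


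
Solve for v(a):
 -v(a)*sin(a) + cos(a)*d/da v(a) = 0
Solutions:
 v(a) = C1/cos(a)


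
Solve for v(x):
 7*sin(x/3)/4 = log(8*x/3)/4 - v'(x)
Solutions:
 v(x) = C1 + x*log(x)/4 - x*log(3) - x/4 + 3*x*log(6)/4 + 21*cos(x/3)/4


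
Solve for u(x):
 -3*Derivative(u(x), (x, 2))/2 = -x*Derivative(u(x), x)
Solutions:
 u(x) = C1 + C2*erfi(sqrt(3)*x/3)


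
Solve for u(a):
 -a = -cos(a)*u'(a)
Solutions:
 u(a) = C1 + Integral(a/cos(a), a)


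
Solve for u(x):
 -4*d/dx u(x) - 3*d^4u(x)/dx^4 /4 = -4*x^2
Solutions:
 u(x) = C1 + C4*exp(-2*2^(1/3)*3^(2/3)*x/3) + x^3/3 + (C2*sin(2^(1/3)*3^(1/6)*x) + C3*cos(2^(1/3)*3^(1/6)*x))*exp(2^(1/3)*3^(2/3)*x/3)


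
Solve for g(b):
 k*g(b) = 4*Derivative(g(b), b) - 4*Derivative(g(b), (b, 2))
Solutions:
 g(b) = C1*exp(b*(1 - sqrt(1 - k))/2) + C2*exp(b*(sqrt(1 - k) + 1)/2)
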